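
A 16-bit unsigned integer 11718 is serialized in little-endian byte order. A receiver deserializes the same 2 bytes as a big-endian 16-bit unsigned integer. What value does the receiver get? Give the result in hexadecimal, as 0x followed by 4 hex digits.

11718 in 16-bit hexadecimal is 0x2DC6.
Stored little-endian, the bytes at ascending addresses are C6 2D.
Read back as big-endian, the last byte is least significant, giving 0xC62D.

0xC62D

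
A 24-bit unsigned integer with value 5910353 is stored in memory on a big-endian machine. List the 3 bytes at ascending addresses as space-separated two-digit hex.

5A 2F 51

5910353 in hexadecimal, padded to 24 bits, is 0x5A2F51.
Split into bytes (most-significant first): 5A 2F 51.
Big-endian stores the most-significant byte at the lowest address.
So the memory order matches the most-significant-first order: 5A 2F 51.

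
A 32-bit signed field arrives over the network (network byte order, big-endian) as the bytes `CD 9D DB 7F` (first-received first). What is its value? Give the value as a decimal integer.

-845292673

Big-endian: lowest address holds the most-significant byte.
The bytes are already most-significant first: 0xCD9DDB7F.
Top bit is set, so as a signed 32-bit value this is 0xCD9DDB7F − 2^32 = -845292673.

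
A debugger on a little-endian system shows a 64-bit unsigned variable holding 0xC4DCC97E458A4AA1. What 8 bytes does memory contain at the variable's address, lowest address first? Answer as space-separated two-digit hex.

A1 4A 8A 45 7E C9 DC C4

Split into bytes (most-significant first): C4 DC C9 7E 45 8A 4A A1.
In little-endian order the low byte comes first in memory.
So at ascending addresses the bytes are A1 4A 8A 45 7E C9 DC C4.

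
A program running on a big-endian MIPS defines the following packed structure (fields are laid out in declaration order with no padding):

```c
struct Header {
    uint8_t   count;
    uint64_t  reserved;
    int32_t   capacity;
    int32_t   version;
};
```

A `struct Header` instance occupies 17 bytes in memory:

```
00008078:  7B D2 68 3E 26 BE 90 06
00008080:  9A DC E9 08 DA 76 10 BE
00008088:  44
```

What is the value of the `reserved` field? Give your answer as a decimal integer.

`reserved` follows `count` (1 byte), so it starts at byte offset 1 and occupies 8 bytes.
Bytes at offsets 1..8: D2 68 3E 26 BE 90 06 9A.
Big-endian stores the most-significant byte at the lowest address.
The bytes are already most-significant first: 0xD2683E26BE90069A.
0xD2683E26BE90069A = 15161436481669564058.

15161436481669564058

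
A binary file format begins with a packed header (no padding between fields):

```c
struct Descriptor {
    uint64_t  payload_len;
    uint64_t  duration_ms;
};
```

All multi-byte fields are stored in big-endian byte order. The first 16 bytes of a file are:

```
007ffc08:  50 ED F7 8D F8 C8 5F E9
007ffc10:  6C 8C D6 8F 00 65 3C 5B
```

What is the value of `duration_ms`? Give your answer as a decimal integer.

7821862562511010907

`duration_ms` follows `payload_len` (8 bytes), so it starts at byte offset 8 and occupies 8 bytes.
Bytes at offsets 8..15: 6C 8C D6 8F 00 65 3C 5B.
Big-endian stores the most-significant byte at the lowest address.
The bytes are already most-significant first: 0x6C8CD68F00653C5B.
0x6C8CD68F00653C5B = 7821862562511010907.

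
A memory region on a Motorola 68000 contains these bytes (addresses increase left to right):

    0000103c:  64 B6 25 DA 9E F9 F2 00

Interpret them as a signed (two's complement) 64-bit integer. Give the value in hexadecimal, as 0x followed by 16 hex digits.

0x64B625DA9EF9F200

Big-endian: lowest address holds the most-significant byte.
The bytes are already most-significant first: 0x64B625DA9EF9F200.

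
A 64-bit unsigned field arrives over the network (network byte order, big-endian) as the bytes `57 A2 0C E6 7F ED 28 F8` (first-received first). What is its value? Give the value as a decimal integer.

In big-endian order the high byte comes first in memory.
The bytes are already most-significant first: 0x57A20CE67FED28F8.
0x57A20CE67FED28F8 = 6314623811655117048.

6314623811655117048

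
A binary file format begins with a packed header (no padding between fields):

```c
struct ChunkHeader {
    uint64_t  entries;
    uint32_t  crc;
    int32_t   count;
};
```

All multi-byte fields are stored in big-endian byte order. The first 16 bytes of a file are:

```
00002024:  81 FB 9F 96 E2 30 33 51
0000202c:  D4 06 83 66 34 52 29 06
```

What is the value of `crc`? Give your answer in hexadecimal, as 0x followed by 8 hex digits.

0xD4068366

`crc` follows `entries` (8 bytes), so it starts at byte offset 8 and occupies 4 bytes.
Bytes at offsets 8..11: D4 06 83 66.
Big-endian: lowest address holds the most-significant byte.
The bytes are already most-significant first: 0xD4068366.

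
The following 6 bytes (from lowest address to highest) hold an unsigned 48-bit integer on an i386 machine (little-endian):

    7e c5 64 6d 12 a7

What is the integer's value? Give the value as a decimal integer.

In little-endian order the low byte comes first in memory.
Reassemble most-significant byte first: A7 12 6D 64 C5 7E → 0xA7126D64C57E.
0xA7126D64C57E = 183697586570622.

183697586570622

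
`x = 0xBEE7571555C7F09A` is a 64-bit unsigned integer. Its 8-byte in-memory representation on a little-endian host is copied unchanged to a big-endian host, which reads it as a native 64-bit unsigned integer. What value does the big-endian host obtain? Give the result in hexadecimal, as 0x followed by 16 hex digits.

Stored little-endian, the bytes at ascending addresses are 9A F0 C7 55 15 57 E7 BE.
Read back as big-endian, the last byte is least significant, giving 0x9AF0C7551557E7BE.

0x9AF0C7551557E7BE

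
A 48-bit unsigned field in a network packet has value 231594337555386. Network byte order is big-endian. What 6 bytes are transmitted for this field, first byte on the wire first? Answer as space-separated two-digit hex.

231594337555386 in hexadecimal, padded to 48 bits, is 0xD2A24238D3BA.
Split into bytes (most-significant first): D2 A2 42 38 D3 BA.
Big-endian: lowest address holds the most-significant byte.
So the memory order matches the most-significant-first order: D2 A2 42 38 D3 BA.

D2 A2 42 38 D3 BA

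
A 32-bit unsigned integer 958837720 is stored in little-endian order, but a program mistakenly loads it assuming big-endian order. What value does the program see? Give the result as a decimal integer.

3635619385

958837720 in 32-bit hexadecimal is 0x3926B3D8.
Stored little-endian, the bytes at ascending addresses are D8 B3 26 39.
Read back as big-endian, the last byte is least significant, giving 0xD8B32639.
0xD8B32639 = 3635619385.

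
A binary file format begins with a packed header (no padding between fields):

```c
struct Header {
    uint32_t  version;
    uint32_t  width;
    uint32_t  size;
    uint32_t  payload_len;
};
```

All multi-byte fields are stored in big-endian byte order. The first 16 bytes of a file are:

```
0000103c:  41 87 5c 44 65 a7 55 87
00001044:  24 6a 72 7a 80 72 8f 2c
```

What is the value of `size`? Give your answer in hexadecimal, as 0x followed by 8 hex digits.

`size` follows `version` (4 B), `width` (4 B), so it starts at offset 4 + 4 = 8 and occupies 4 bytes.
Bytes at offsets 8..11: 24 6A 72 7A.
Big-endian: lowest address holds the most-significant byte.
The bytes are already most-significant first: 0x246A727A.

0x246A727A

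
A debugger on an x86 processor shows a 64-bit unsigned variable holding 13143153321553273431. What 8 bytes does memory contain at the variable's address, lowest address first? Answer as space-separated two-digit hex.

57 A2 AD 7F 4F DC 65 B6

13143153321553273431 in hexadecimal, padded to 64 bits, is 0xB665DC4F7FADA257.
Split into bytes (most-significant first): B6 65 DC 4F 7F AD A2 57.
In little-endian order the low byte comes first in memory.
So at ascending addresses the bytes are 57 A2 AD 7F 4F DC 65 B6.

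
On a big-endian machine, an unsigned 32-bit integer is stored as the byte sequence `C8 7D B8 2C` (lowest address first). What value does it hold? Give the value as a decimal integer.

3363682348

In big-endian order the high byte comes first in memory.
The bytes are already most-significant first: 0xC87DB82C.
0xC87DB82C = 3363682348.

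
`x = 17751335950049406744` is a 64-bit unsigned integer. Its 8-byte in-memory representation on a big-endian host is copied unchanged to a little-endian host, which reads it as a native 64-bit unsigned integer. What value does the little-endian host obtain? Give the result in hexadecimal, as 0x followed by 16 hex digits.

17751335950049406744 in 64-bit hexadecimal is 0xF65969FEF750EF18.
Stored big-endian, the bytes at ascending addresses are F6 59 69 FE F7 50 EF 18.
Read back as little-endian, the first byte is least significant, giving 0x18EF50F7FE6959F6.

0x18EF50F7FE6959F6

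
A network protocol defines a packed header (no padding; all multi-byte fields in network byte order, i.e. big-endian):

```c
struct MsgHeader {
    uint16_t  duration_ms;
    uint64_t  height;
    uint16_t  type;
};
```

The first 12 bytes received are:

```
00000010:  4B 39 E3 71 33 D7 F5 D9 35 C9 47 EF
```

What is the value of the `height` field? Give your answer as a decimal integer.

16388937521613583817

`height` follows `duration_ms` (2 bytes), so it starts at byte offset 2 and occupies 8 bytes.
Bytes at offsets 2..9: E3 71 33 D7 F5 D9 35 C9.
Big-endian stores the most-significant byte at the lowest address.
The bytes are already most-significant first: 0xE37133D7F5D935C9.
0xE37133D7F5D935C9 = 16388937521613583817.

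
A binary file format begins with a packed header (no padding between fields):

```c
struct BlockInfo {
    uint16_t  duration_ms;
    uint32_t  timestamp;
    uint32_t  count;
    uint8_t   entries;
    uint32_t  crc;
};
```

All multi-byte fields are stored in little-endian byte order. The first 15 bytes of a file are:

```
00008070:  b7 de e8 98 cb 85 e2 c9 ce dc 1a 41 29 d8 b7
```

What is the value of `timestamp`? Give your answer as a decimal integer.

2244712680

`timestamp` follows `duration_ms` (2 bytes), so it starts at byte offset 2 and occupies 4 bytes.
Bytes at offsets 2..5: E8 98 CB 85.
Little-endian stores the least-significant byte at the lowest address.
Reassemble most-significant byte first: 85 CB 98 E8 → 0x85CB98E8.
0x85CB98E8 = 2244712680.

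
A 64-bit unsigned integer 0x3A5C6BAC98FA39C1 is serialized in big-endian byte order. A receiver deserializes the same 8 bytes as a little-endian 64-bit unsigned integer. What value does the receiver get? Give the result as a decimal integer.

Stored big-endian, the bytes at ascending addresses are 3A 5C 6B AC 98 FA 39 C1.
Read back as little-endian, the first byte is least significant, giving 0xC139FA98AC6B5C3A.
0xC139FA98AC6B5C3A = 13923435256627289146.

13923435256627289146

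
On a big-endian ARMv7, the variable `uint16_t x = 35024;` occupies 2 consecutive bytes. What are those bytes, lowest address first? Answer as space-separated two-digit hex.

35024 in hexadecimal, padded to 16 bits, is 0x88D0.
Split into bytes (most-significant first): 88 D0.
In big-endian order the high byte comes first in memory.
So the memory order matches the most-significant-first order: 88 D0.

88 D0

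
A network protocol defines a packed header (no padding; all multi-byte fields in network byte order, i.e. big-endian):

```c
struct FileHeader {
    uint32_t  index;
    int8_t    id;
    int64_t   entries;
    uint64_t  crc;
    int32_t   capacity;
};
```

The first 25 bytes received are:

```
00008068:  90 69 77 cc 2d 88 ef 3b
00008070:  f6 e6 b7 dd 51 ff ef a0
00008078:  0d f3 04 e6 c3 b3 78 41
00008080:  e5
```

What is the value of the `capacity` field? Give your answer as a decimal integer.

-1283964443

`capacity` follows `index` (4 B), `id` (1 B), `entries` (8 B), `crc` (8 B), so it starts at offset 4 + 1 + 8 + 8 = 21 and occupies 4 bytes.
Bytes at offsets 21..24: B3 78 41 E5.
In big-endian order the high byte comes first in memory.
The bytes are already most-significant first: 0xB37841E5.
Top bit is set, so as a signed 32-bit value this is 0xB37841E5 − 2^32 = -1283964443.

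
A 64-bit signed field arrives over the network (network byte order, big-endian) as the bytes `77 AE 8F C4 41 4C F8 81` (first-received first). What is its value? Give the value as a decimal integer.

8623988409533003905

Big-endian: lowest address holds the most-significant byte.
The bytes are already most-significant first: 0x77AE8FC4414CF881.
0x77AE8FC4414CF881 = 8623988409533003905.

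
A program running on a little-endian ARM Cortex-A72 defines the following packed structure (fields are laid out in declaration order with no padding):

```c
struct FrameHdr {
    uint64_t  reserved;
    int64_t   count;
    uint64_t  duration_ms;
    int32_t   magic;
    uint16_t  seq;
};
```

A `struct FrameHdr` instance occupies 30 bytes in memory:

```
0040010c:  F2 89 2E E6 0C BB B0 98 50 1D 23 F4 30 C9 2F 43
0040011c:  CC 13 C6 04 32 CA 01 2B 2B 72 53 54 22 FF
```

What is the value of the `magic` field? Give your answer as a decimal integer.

`magic` follows `reserved` (8 B), `count` (8 B), `duration_ms` (8 B), so it starts at offset 8 + 8 + 8 = 24 and occupies 4 bytes.
Bytes at offsets 24..27: 2B 72 53 54.
In little-endian order the low byte comes first in memory.
Reassemble most-significant byte first: 54 53 72 2B → 0x5453722B.
0x5453722B = 1414754859.

1414754859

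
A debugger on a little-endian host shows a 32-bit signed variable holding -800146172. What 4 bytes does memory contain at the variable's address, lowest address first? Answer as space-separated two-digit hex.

04 BD 4E D0

Two's complement of -800146172 in 32 bits: 800146172 = 0x2FB142FC; invert → 0xD04EBD03; add 1 → 0xD04EBD04.
Split into bytes (most-significant first): D0 4E BD 04.
Little-endian: lowest address holds the least-significant byte.
So at ascending addresses the bytes are 04 BD 4E D0.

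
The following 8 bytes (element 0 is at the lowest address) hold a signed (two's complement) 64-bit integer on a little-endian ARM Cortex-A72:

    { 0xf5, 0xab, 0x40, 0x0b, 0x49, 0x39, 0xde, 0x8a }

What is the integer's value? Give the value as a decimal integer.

In little-endian order the low byte comes first in memory.
Reassemble most-significant byte first: 8A DE 39 49 0B 40 AB F5 → 0x8ADE39490B40ABF5.
Top bit is set, so as a signed 64-bit value this is 0x8ADE39490B40ABF5 − 2^64 = -8440245665761547275.

-8440245665761547275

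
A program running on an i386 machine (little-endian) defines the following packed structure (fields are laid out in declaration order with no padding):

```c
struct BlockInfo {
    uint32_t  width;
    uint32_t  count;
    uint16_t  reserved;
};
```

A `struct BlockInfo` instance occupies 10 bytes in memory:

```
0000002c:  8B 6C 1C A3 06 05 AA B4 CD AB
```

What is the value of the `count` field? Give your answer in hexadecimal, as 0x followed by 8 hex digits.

`count` follows `width` (4 bytes), so it starts at byte offset 4 and occupies 4 bytes.
Bytes at offsets 4..7: 06 05 AA B4.
Little-endian: lowest address holds the least-significant byte.
Reassemble most-significant byte first: B4 AA 05 06 → 0xB4AA0506.

0xB4AA0506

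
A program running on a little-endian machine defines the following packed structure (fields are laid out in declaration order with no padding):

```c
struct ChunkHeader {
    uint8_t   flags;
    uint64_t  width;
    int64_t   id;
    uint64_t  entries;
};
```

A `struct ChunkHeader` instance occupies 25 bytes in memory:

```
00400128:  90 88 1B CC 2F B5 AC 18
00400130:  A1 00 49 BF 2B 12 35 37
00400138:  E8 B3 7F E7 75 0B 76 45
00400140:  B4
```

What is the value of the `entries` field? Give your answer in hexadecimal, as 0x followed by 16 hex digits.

`entries` follows `flags` (1 B), `width` (8 B), `id` (8 B), so it starts at offset 1 + 8 + 8 = 17 and occupies 8 bytes.
Bytes at offsets 17..24: B3 7F E7 75 0B 76 45 B4.
Little-endian stores the least-significant byte at the lowest address.
Reassemble most-significant byte first: B4 45 76 0B 75 E7 7F B3 → 0xB445760B75E77FB3.

0xB445760B75E77FB3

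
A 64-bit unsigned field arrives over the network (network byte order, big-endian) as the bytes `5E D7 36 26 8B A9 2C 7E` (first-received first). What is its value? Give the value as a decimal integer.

Big-endian: lowest address holds the most-significant byte.
The bytes are already most-significant first: 0x5ED736268BA92C7E.
0x5ED736268BA92C7E = 6833990498737794174.

6833990498737794174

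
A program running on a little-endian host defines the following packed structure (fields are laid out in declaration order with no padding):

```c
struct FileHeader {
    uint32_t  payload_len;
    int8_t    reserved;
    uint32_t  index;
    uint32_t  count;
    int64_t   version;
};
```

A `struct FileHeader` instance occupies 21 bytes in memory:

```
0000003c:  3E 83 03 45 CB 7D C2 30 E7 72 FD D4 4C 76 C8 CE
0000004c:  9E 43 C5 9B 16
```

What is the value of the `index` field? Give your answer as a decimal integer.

3878732413

`index` follows `payload_len` (4 B), `reserved` (1 B), so it starts at offset 4 + 1 = 5 and occupies 4 bytes.
Bytes at offsets 5..8: 7D C2 30 E7.
Little-endian stores the least-significant byte at the lowest address.
Reassemble most-significant byte first: E7 30 C2 7D → 0xE730C27D.
0xE730C27D = 3878732413.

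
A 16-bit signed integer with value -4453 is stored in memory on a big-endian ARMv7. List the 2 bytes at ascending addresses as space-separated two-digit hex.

Two's complement of -4453 in 16 bits: 4453 = 0x1165; invert → 0xEE9A; add 1 → 0xEE9B.
Split into bytes (most-significant first): EE 9B.
In big-endian order the high byte comes first in memory.
So the memory order matches the most-significant-first order: EE 9B.

EE 9B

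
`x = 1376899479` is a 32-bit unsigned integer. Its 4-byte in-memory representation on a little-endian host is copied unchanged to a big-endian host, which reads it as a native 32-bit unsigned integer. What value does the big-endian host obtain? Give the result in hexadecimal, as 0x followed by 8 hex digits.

0x97D11152

1376899479 in 32-bit hexadecimal is 0x5211D197.
Stored little-endian, the bytes at ascending addresses are 97 D1 11 52.
Read back as big-endian, the last byte is least significant, giving 0x97D11152.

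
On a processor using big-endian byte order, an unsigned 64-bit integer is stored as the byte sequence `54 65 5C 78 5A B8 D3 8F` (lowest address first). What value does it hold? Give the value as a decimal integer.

6081368543821616015

Big-endian stores the most-significant byte at the lowest address.
The bytes are already most-significant first: 0x54655C785AB8D38F.
0x54655C785AB8D38F = 6081368543821616015.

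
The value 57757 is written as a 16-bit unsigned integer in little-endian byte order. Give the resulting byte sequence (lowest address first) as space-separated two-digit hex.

57757 in hexadecimal, padded to 16 bits, is 0xE19D.
Split into bytes (most-significant first): E1 9D.
Little-endian: lowest address holds the least-significant byte.
So at ascending addresses the bytes are 9D E1.

9D E1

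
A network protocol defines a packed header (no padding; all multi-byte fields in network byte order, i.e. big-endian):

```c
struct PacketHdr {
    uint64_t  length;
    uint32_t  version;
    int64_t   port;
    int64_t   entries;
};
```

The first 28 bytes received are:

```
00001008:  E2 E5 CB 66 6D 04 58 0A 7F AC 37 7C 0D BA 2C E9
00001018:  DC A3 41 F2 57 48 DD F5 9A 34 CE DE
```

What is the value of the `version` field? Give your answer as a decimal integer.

`version` follows `length` (8 bytes), so it starts at byte offset 8 and occupies 4 bytes.
Bytes at offsets 8..11: 7F AC 37 7C.
Big-endian stores the most-significant byte at the lowest address.
The bytes are already most-significant first: 0x7FAC377C.
0x7FAC377C = 2141992828.

2141992828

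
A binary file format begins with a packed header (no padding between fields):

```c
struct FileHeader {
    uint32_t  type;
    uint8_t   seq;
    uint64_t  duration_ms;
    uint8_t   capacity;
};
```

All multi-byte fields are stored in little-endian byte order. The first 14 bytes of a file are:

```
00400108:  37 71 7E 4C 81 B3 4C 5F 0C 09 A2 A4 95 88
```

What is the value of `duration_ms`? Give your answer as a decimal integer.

`duration_ms` follows `type` (4 B), `seq` (1 B), so it starts at offset 4 + 1 = 5 and occupies 8 bytes.
Bytes at offsets 5..12: B3 4C 5F 0C 09 A2 A4 95.
Little-endian stores the least-significant byte at the lowest address.
Reassemble most-significant byte first: 95 A4 A2 09 0C 5F 4C B3 → 0x95A4A2090C5F4CB3.
0x95A4A2090C5F4CB3 = 10782921567577787571.

10782921567577787571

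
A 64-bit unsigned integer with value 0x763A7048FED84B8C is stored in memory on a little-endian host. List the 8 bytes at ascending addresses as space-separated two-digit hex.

8C 4B D8 FE 48 70 3A 76

Split into bytes (most-significant first): 76 3A 70 48 FE D8 4B 8C.
Little-endian: lowest address holds the least-significant byte.
So at ascending addresses the bytes are 8C 4B D8 FE 48 70 3A 76.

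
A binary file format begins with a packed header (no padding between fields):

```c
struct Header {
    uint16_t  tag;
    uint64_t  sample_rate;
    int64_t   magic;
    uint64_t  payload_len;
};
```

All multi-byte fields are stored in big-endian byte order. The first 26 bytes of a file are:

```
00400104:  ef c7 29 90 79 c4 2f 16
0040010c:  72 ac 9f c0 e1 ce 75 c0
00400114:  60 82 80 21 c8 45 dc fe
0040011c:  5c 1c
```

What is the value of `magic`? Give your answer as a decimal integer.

-6935295149295509374

`magic` follows `tag` (2 B), `sample_rate` (8 B), so it starts at offset 2 + 8 = 10 and occupies 8 bytes.
Bytes at offsets 10..17: 9F C0 E1 CE 75 C0 60 82.
Big-endian stores the most-significant byte at the lowest address.
The bytes are already most-significant first: 0x9FC0E1CE75C06082.
Top bit is set, so as a signed 64-bit value this is 0x9FC0E1CE75C06082 − 2^64 = -6935295149295509374.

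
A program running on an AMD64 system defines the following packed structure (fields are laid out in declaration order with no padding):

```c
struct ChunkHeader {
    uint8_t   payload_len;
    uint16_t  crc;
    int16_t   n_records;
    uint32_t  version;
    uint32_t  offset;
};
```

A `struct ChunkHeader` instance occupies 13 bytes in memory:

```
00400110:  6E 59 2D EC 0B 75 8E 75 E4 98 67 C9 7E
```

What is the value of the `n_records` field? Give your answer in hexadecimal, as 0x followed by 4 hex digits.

0x0BEC

`n_records` follows `payload_len` (1 B), `crc` (2 B), so it starts at offset 1 + 2 = 3 and occupies 2 bytes.
Bytes at offsets 3..4: EC 0B.
In little-endian order the low byte comes first in memory.
Reassemble most-significant byte first: 0B EC → 0x0BEC.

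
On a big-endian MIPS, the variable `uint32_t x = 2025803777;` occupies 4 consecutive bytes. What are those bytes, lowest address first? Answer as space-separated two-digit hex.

78 BF 50 01

2025803777 in hexadecimal, padded to 32 bits, is 0x78BF5001.
Split into bytes (most-significant first): 78 BF 50 01.
Big-endian: lowest address holds the most-significant byte.
So the memory order matches the most-significant-first order: 78 BF 50 01.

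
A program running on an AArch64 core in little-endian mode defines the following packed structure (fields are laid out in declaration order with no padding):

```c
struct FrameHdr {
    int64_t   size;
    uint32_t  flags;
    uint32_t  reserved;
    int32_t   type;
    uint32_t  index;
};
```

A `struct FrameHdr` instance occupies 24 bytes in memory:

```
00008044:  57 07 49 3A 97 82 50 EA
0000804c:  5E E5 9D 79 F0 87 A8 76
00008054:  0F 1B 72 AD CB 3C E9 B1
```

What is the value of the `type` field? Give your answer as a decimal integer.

-1385030897

`type` follows `size` (8 B), `flags` (4 B), `reserved` (4 B), so it starts at offset 8 + 4 + 4 = 16 and occupies 4 bytes.
Bytes at offsets 16..19: 0F 1B 72 AD.
Little-endian: lowest address holds the least-significant byte.
Reassemble most-significant byte first: AD 72 1B 0F → 0xAD721B0F.
Top bit is set, so as a signed 32-bit value this is 0xAD721B0F − 2^32 = -1385030897.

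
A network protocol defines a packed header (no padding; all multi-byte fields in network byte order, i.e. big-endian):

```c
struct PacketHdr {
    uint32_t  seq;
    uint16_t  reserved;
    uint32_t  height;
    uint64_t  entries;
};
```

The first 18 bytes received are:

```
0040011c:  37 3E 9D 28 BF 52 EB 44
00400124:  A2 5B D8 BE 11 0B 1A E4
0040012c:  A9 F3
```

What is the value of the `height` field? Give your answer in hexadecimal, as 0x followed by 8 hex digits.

`height` follows `seq` (4 B), `reserved` (2 B), so it starts at offset 4 + 2 = 6 and occupies 4 bytes.
Bytes at offsets 6..9: EB 44 A2 5B.
In big-endian order the high byte comes first in memory.
The bytes are already most-significant first: 0xEB44A25B.

0xEB44A25B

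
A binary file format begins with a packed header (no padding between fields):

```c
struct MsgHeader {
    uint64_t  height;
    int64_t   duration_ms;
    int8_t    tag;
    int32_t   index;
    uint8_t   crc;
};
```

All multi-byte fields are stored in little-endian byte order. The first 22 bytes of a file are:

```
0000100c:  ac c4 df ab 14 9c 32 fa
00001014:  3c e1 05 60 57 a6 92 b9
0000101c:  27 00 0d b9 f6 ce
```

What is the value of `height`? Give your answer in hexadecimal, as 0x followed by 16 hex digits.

`height` is the first field, at byte offset 0, occupying 8 bytes.
Bytes at offsets 0..7: AC C4 DF AB 14 9C 32 FA.
Little-endian: lowest address holds the least-significant byte.
Reassemble most-significant byte first: FA 32 9C 14 AB DF C4 AC → 0xFA329C14ABDFC4AC.

0xFA329C14ABDFC4AC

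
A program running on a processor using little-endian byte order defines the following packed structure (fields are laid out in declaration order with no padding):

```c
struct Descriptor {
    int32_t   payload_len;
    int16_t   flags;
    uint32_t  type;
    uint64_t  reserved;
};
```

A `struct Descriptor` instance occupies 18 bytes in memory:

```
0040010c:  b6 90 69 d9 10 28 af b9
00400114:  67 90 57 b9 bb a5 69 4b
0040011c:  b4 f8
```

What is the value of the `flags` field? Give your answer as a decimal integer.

10256

`flags` follows `payload_len` (4 bytes), so it starts at byte offset 4 and occupies 2 bytes.
Bytes at offsets 4..5: 10 28.
Little-endian stores the least-significant byte at the lowest address.
Reassemble most-significant byte first: 28 10 → 0x2810.
0x2810 = 10256.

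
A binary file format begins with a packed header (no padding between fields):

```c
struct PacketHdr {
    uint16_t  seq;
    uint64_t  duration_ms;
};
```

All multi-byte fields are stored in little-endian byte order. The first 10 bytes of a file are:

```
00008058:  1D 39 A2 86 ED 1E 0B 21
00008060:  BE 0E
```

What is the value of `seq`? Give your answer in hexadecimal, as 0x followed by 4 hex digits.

0x391D

`seq` is the first field, at byte offset 0, occupying 2 bytes.
Bytes at offsets 0..1: 1D 39.
Little-endian: lowest address holds the least-significant byte.
Reassemble most-significant byte first: 39 1D → 0x391D.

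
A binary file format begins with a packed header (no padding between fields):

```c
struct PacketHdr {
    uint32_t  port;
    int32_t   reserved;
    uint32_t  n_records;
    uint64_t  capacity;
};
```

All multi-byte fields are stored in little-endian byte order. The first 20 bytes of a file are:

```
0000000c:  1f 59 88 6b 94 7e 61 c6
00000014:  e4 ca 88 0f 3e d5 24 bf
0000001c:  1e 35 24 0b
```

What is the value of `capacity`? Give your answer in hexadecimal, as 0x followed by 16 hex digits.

0x0B24351EBF24D53E

`capacity` follows `port` (4 B), `reserved` (4 B), `n_records` (4 B), so it starts at offset 4 + 4 + 4 = 12 and occupies 8 bytes.
Bytes at offsets 12..19: 3E D5 24 BF 1E 35 24 0B.
Little-endian stores the least-significant byte at the lowest address.
Reassemble most-significant byte first: 0B 24 35 1E BF 24 D5 3E → 0x0B24351EBF24D53E.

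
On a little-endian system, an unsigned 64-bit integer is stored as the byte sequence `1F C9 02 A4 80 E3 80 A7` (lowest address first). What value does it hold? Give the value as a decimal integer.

Little-endian: lowest address holds the least-significant byte.
Reassemble most-significant byte first: A7 80 E3 80 A4 02 C9 1F → 0xA780E380A402C91F.
0xA780E380A402C91F = 12069897142999894303.

12069897142999894303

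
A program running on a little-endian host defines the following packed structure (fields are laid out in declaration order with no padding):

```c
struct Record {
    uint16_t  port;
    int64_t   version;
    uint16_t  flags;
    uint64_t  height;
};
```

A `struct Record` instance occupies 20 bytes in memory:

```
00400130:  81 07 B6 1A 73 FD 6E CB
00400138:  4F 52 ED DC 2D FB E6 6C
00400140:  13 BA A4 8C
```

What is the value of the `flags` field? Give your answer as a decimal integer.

`flags` follows `port` (2 B), `version` (8 B), so it starts at offset 2 + 8 = 10 and occupies 2 bytes.
Bytes at offsets 10..11: ED DC.
Little-endian stores the least-significant byte at the lowest address.
Reassemble most-significant byte first: DC ED → 0xDCED.
0xDCED = 56557.

56557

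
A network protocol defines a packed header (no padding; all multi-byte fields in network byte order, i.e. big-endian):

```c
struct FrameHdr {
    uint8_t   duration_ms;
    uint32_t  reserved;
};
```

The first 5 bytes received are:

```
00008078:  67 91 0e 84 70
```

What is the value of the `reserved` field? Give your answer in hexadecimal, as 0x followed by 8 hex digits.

`reserved` follows `duration_ms` (1 byte), so it starts at byte offset 1 and occupies 4 bytes.
Bytes at offsets 1..4: 91 0E 84 70.
Big-endian stores the most-significant byte at the lowest address.
The bytes are already most-significant first: 0x910E8470.

0x910E8470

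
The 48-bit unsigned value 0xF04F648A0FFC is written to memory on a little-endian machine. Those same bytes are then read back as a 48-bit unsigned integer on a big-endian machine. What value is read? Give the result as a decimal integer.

Stored little-endian, the bytes at ascending addresses are FC 0F 8A 64 4F F0.
Read back as big-endian, the last byte is least significant, giving 0xFC0F8A644FF0.
0xFC0F8A644FF0 = 277143676538864.

277143676538864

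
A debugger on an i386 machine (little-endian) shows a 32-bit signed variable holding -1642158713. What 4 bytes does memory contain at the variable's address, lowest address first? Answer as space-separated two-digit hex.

87 A5 1E 9E

Two's complement of -1642158713 in 32 bits: 1642158713 = 0x61E15A79; invert → 0x9E1EA586; add 1 → 0x9E1EA587.
Split into bytes (most-significant first): 9E 1E A5 87.
Little-endian: lowest address holds the least-significant byte.
So at ascending addresses the bytes are 87 A5 1E 9E.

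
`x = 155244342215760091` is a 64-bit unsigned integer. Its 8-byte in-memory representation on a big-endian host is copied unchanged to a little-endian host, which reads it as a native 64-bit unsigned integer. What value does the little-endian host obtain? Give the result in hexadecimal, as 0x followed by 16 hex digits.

0xDBD8281FE8892702

155244342215760091 in 64-bit hexadecimal is 0x022789E81F28D8DB.
Stored big-endian, the bytes at ascending addresses are 02 27 89 E8 1F 28 D8 DB.
Read back as little-endian, the first byte is least significant, giving 0xDBD8281FE8892702.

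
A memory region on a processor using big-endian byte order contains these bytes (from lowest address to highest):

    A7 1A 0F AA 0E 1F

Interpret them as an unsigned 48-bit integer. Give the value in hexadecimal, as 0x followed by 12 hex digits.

0xA71A0FAA0E1F

In big-endian order the high byte comes first in memory.
The bytes are already most-significant first: 0xA71A0FAA0E1F.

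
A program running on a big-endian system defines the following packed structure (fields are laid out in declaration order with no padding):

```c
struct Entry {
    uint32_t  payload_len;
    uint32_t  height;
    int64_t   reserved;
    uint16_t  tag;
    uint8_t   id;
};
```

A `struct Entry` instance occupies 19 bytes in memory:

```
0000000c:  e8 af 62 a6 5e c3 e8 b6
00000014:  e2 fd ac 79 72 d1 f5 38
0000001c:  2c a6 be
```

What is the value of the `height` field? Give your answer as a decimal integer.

`height` follows `payload_len` (4 bytes), so it starts at byte offset 4 and occupies 4 bytes.
Bytes at offsets 4..7: 5E C3 E8 B6.
In big-endian order the high byte comes first in memory.
The bytes are already most-significant first: 0x5EC3E8B6.
0x5EC3E8B6 = 1589897398.

1589897398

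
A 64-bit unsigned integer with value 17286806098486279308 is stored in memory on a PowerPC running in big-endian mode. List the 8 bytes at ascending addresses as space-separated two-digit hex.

EF E7 12 8E A1 54 BC 8C

17286806098486279308 in hexadecimal, padded to 64 bits, is 0xEFE7128EA154BC8C.
Split into bytes (most-significant first): EF E7 12 8E A1 54 BC 8C.
In big-endian order the high byte comes first in memory.
So the memory order matches the most-significant-first order: EF E7 12 8E A1 54 BC 8C.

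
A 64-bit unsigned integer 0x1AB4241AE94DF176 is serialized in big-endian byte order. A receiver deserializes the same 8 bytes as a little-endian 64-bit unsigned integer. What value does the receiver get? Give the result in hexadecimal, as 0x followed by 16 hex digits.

0x76F14DE91A24B41A

Stored big-endian, the bytes at ascending addresses are 1A B4 24 1A E9 4D F1 76.
Read back as little-endian, the first byte is least significant, giving 0x76F14DE91A24B41A.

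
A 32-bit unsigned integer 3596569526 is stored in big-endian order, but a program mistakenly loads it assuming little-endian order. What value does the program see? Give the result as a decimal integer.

3596569526 in 32-bit hexadecimal is 0xD65F4BB6.
Stored big-endian, the bytes at ascending addresses are D6 5F 4B B6.
Read back as little-endian, the first byte is least significant, giving 0xB64B5FD6.
0xB64B5FD6 = 3058393046.

3058393046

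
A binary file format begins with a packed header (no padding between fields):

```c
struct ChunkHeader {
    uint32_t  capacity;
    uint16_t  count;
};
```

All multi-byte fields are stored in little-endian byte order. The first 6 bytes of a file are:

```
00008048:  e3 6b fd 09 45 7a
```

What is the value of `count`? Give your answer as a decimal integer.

31301

`count` follows `capacity` (4 bytes), so it starts at byte offset 4 and occupies 2 bytes.
Bytes at offsets 4..5: 45 7A.
In little-endian order the low byte comes first in memory.
Reassemble most-significant byte first: 7A 45 → 0x7A45.
0x7A45 = 31301.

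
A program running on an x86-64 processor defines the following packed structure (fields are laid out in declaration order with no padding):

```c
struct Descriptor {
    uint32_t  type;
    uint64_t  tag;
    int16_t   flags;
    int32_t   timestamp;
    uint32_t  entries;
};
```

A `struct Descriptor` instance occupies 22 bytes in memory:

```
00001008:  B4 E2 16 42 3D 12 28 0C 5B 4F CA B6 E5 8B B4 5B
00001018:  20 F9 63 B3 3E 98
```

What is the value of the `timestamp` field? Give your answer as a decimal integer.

`timestamp` follows `type` (4 B), `tag` (8 B), `flags` (2 B), so it starts at offset 4 + 8 + 2 = 14 and occupies 4 bytes.
Bytes at offsets 14..17: B4 5B 20 F9.
Little-endian: lowest address holds the least-significant byte.
Reassemble most-significant byte first: F9 20 5B B4 → 0xF9205BB4.
Top bit is set, so as a signed 32-bit value this is 0xF9205BB4 − 2^32 = -115319884.

-115319884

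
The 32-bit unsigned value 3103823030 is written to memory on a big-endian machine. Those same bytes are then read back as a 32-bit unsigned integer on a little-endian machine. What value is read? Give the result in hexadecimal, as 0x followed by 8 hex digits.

3103823030 in 32-bit hexadecimal is 0xB90094B6.
Stored big-endian, the bytes at ascending addresses are B9 00 94 B6.
Read back as little-endian, the first byte is least significant, giving 0xB69400B9.

0xB69400B9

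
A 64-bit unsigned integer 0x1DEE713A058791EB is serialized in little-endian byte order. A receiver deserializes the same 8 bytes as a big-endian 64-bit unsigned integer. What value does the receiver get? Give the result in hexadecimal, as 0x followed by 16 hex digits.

Stored little-endian, the bytes at ascending addresses are EB 91 87 05 3A 71 EE 1D.
Read back as big-endian, the last byte is least significant, giving 0xEB9187053A71EE1D.

0xEB9187053A71EE1D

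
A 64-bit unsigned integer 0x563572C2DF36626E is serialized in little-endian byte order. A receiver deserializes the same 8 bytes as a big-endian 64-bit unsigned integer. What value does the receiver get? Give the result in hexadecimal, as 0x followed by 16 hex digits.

Stored little-endian, the bytes at ascending addresses are 6E 62 36 DF C2 72 35 56.
Read back as big-endian, the last byte is least significant, giving 0x6E6236DFC2723556.

0x6E6236DFC2723556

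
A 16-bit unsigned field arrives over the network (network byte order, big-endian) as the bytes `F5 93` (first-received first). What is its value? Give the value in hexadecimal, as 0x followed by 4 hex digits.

0xF593

Big-endian: lowest address holds the most-significant byte.
The bytes are already most-significant first: 0xF593.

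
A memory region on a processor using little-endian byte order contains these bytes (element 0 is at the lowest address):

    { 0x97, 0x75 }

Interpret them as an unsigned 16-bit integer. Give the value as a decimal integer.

30103

Little-endian stores the least-significant byte at the lowest address.
Reassemble most-significant byte first: 75 97 → 0x7597.
0x7597 = 30103.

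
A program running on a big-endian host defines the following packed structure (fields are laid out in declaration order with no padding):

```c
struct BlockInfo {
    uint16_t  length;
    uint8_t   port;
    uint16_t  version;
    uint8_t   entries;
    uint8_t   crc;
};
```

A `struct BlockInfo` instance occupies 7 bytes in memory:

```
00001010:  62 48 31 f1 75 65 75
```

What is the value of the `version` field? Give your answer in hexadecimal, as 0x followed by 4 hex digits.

`version` follows `length` (2 B), `port` (1 B), so it starts at offset 2 + 1 = 3 and occupies 2 bytes.
Bytes at offsets 3..4: F1 75.
In big-endian order the high byte comes first in memory.
The bytes are already most-significant first: 0xF175.

0xF175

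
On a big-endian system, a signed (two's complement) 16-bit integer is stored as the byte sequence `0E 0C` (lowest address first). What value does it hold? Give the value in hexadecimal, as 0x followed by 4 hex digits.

Big-endian stores the most-significant byte at the lowest address.
The bytes are already most-significant first: 0x0E0C.

0x0E0C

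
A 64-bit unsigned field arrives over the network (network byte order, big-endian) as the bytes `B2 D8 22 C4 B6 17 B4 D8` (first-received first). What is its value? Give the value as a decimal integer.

12887088561984615640

In big-endian order the high byte comes first in memory.
The bytes are already most-significant first: 0xB2D822C4B617B4D8.
0xB2D822C4B617B4D8 = 12887088561984615640.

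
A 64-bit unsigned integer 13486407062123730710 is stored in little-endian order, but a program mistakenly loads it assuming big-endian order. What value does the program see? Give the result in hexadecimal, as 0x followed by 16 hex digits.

13486407062123730710 in 64-bit hexadecimal is 0xBB2957C4DA345716.
Stored little-endian, the bytes at ascending addresses are 16 57 34 DA C4 57 29 BB.
Read back as big-endian, the last byte is least significant, giving 0x165734DAC45729BB.

0x165734DAC45729BB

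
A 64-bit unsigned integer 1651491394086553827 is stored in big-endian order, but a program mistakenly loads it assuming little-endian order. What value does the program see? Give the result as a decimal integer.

1651491394086553827 in 64-bit hexadecimal is 0x16EB46AC4624C8E3.
Stored big-endian, the bytes at ascending addresses are 16 EB 46 AC 46 24 C8 E3.
Read back as little-endian, the first byte is least significant, giving 0xE3C82446AC46EB16.
0xE3C82446AC46EB16 = 16413408727908412182.

16413408727908412182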